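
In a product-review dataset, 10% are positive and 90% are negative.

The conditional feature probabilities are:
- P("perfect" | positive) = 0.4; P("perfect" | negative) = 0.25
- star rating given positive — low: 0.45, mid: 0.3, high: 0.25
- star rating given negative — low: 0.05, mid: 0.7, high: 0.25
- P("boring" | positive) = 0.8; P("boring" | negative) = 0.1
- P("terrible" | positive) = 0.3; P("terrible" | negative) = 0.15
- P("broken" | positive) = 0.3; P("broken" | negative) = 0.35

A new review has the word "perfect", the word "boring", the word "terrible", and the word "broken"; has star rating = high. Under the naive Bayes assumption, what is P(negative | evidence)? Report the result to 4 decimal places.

positive: 0.1 × 0.4 × 0.25 × 0.8 × 0.3 × 0.3 = 0.00072
negative: 0.9 × 0.25 × 0.25 × 0.1 × 0.15 × 0.35 = 0.0002953125
P(negative | x) = 0.0002953125 / 0.0010153125 ≈ 0.2909

0.2909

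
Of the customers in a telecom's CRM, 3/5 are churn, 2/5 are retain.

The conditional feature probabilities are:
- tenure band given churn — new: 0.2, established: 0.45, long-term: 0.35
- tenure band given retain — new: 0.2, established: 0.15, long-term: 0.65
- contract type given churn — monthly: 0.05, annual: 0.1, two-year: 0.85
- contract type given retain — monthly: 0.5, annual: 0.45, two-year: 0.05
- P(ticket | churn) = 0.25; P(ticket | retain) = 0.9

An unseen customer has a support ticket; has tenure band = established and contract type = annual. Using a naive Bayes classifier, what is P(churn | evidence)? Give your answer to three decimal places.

0.217

churn: 0.6 × 0.45 × 0.1 × 0.25 = 0.00675
retain: 0.4 × 0.15 × 0.45 × 0.9 = 0.0243
P(churn | x) = 0.00675 / 0.03105 ≈ 0.217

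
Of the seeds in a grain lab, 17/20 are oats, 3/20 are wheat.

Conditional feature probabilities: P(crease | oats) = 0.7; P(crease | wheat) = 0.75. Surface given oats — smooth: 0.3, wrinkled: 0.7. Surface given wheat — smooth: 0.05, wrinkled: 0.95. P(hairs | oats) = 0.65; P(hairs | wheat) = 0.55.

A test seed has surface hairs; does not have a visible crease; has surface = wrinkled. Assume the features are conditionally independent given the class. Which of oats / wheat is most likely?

oats

oats: 0.85 × (1−0.7) × 0.7 × 0.65 = 0.116025
wheat: 0.15 × (1−0.75) × 0.95 × 0.55 = 0.01959375
Highest score → oats.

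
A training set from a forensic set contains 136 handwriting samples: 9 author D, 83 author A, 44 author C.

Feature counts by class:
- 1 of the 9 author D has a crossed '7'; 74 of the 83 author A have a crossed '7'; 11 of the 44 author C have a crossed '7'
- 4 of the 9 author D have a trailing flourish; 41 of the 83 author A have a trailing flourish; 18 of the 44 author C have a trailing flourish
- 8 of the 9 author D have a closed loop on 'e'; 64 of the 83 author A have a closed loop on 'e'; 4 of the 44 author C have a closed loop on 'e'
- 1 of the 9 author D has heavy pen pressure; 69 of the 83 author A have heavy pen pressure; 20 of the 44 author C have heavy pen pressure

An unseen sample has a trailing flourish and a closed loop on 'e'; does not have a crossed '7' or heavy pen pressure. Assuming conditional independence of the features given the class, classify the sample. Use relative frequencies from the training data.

author D

author D: (9/136) × (8/9) × (4/9) × (8/9) × (8/9) ≈ 0.0206568
author A: (83/136) × (9/83) × (41/83) × (64/83) × (14/83) ≈ 0.00425169
author C: (44/136) × (33/44) × (18/44) × (4/44) × (24/44) ≈ 0.00492222
Highest score → author D.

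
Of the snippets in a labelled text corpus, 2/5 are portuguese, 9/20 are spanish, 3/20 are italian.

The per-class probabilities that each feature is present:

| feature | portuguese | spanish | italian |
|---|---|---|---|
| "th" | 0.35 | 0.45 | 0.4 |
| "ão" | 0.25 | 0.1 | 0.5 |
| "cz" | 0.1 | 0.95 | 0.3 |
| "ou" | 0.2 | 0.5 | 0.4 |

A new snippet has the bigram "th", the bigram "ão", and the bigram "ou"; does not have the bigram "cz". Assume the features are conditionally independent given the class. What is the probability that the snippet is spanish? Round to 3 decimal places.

0.033

portuguese: 0.4 × 0.35 × 0.25 × (1−0.1) × 0.2 = 0.0063
spanish: 0.45 × 0.45 × 0.1 × (1−0.95) × 0.5 = 0.00050625
italian: 0.15 × 0.4 × 0.5 × (1−0.3) × 0.4 = 0.0084
P(spanish | x) = 0.00050625 / 0.01520625 ≈ 0.033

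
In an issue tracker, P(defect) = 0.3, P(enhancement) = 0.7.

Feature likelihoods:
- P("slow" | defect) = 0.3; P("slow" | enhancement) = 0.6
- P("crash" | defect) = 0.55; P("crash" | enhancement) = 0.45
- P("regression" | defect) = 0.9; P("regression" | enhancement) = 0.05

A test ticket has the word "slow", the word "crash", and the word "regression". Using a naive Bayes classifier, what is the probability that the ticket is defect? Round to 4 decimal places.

0.8250

defect: 0.3 × 0.3 × 0.55 × 0.9 = 0.04455
enhancement: 0.7 × 0.6 × 0.45 × 0.05 = 0.00945
P(defect | x) = 0.04455 / 0.054 ≈ 0.8250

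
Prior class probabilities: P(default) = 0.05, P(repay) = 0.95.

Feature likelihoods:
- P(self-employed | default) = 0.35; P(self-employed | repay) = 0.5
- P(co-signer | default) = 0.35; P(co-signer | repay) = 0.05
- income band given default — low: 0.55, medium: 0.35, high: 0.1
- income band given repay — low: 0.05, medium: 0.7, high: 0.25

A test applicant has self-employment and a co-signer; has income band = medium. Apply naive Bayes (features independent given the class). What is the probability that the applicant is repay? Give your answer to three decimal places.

0.886

default: 0.05 × 0.35 × 0.35 × 0.35 = 0.00214375
repay: 0.95 × 0.5 × 0.05 × 0.7 = 0.016625
P(repay | x) = 0.016625 / 0.01876875 ≈ 0.886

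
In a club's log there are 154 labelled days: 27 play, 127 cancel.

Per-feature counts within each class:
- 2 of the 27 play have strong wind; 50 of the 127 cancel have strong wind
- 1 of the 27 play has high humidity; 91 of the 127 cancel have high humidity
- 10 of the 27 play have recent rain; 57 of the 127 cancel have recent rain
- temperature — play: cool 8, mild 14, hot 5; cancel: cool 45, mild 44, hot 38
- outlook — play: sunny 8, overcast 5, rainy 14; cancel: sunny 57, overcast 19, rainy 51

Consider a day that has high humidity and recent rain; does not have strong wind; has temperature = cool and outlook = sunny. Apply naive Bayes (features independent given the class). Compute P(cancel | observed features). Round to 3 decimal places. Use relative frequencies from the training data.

0.992

play: (27/154) × (25/27) × (1/27) × (10/27) × (8/27) × (8/27) ≈ 0.000195499
cancel: (127/154) × (77/127) × (91/127) × (57/127) × (45/127) × (57/127) ≈ 0.0255716
P(cancel | x) = 0.0255716 / 0.025767099 ≈ 0.992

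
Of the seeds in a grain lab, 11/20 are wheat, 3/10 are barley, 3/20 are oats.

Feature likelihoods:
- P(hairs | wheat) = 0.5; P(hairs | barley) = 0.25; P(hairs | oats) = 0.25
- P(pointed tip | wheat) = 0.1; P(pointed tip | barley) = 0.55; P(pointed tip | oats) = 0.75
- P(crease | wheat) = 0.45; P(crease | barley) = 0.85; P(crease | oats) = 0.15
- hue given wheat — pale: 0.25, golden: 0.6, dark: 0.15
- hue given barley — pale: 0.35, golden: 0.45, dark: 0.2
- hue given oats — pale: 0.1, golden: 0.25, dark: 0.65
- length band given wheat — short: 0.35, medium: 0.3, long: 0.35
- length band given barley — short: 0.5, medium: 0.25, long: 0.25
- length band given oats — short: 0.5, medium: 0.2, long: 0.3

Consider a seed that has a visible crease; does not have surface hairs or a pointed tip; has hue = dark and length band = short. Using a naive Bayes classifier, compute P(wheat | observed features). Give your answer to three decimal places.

wheat: 0.55 × (1−0.5) × (1−0.1) × 0.45 × 0.15 × 0.35 = 0.0058471875
barley: 0.3 × (1−0.25) × (1−0.55) × 0.85 × 0.2 × 0.5 = 0.00860625
oats: 0.15 × (1−0.25) × (1−0.75) × 0.15 × 0.65 × 0.5 = 0.00137109375
P(wheat | x) = 0.0058471875 / 0.01582453125 ≈ 0.370

0.370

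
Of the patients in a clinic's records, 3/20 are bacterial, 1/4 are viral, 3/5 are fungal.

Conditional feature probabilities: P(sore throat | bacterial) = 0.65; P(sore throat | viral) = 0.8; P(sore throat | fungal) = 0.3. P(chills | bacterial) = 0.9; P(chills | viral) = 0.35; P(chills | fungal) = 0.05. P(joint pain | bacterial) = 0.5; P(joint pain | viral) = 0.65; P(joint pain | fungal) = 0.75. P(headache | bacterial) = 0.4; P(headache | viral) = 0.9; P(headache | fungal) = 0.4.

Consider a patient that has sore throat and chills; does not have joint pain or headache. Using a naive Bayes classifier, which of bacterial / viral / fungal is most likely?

bacterial: 0.15 × 0.65 × 0.9 × (1−0.5) × (1−0.4) = 0.026325
viral: 0.25 × 0.8 × 0.35 × (1−0.65) × (1−0.9) = 0.00245
fungal: 0.6 × 0.3 × 0.05 × (1−0.75) × (1−0.4) = 0.00135
Highest score → bacterial.

bacterial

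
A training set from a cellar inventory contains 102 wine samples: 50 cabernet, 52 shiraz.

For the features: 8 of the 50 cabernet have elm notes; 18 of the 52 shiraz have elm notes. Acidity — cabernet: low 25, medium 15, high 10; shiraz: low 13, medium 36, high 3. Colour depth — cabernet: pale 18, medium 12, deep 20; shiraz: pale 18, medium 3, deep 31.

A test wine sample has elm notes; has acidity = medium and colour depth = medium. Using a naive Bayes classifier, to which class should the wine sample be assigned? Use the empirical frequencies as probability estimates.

shiraz

cabernet: (50/102) × (8/50) × (15/50) × (12/50) ≈ 0.00564706
shiraz: (52/102) × (18/52) × (36/52) × (3/52) ≈ 0.00704838
Highest score → shiraz.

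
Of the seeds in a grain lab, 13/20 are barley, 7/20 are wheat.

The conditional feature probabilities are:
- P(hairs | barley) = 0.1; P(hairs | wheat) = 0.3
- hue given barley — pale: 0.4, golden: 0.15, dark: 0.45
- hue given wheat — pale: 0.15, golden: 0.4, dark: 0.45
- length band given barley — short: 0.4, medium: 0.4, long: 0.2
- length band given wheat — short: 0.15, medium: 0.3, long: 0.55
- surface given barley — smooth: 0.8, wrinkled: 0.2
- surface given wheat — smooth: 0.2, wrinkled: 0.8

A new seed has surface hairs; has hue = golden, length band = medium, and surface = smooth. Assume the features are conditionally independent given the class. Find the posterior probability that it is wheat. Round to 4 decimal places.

barley: 0.65 × 0.1 × 0.15 × 0.4 × 0.8 = 0.00312
wheat: 0.35 × 0.3 × 0.4 × 0.3 × 0.2 = 0.00252
P(wheat | x) = 0.00252 / 0.00564 ≈ 0.4468

0.4468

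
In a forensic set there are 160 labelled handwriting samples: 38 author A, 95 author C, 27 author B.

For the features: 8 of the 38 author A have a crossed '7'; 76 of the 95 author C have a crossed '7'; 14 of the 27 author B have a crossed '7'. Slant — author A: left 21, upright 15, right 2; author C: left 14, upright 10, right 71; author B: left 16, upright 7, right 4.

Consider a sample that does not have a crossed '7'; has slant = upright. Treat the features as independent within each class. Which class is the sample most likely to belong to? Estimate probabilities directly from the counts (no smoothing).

author A

author A: (38/160) × (30/38) × (15/38) ≈ 0.0740132
author C: (95/160) × (19/95) × (10/95) = 0.0125
author B: (27/160) × (13/27) × (7/27) ≈ 0.0210648
Highest score → author A.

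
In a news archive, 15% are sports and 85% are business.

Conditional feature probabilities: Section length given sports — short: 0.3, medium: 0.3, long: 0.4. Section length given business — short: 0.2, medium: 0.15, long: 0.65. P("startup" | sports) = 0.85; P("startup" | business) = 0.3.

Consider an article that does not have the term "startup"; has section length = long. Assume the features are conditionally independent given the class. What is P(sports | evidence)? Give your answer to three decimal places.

0.023

sports: 0.15 × 0.4 × (1−0.85) = 0.009
business: 0.85 × 0.65 × (1−0.3) = 0.38675
P(sports | x) = 0.009 / 0.39575 ≈ 0.023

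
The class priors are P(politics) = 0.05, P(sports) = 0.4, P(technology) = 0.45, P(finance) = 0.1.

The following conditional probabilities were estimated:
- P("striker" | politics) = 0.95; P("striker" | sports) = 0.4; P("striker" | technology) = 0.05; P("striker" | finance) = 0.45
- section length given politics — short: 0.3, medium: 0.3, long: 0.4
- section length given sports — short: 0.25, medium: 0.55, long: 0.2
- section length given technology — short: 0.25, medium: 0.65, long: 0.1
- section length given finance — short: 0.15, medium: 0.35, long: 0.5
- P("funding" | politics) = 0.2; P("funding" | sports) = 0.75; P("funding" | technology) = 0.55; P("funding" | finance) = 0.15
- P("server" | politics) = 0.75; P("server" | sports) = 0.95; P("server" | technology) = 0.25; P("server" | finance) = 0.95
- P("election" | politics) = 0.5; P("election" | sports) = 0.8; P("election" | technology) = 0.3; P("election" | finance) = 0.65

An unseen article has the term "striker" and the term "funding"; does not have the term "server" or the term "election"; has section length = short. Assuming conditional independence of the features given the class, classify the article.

politics: 0.05 × 0.95 × 0.3 × 0.2 × (1−0.75) × (1−0.5) = 0.00035625
sports: 0.4 × 0.4 × 0.25 × 0.75 × (1−0.95) × (1−0.8) = 0.0003
technology: 0.45 × 0.05 × 0.25 × 0.55 × (1−0.25) × (1−0.3) = 0.00162421875
finance: 0.1 × 0.45 × 0.15 × 0.15 × (1−0.95) × (1−0.65) = 0.00001771875
Highest score → technology.

technology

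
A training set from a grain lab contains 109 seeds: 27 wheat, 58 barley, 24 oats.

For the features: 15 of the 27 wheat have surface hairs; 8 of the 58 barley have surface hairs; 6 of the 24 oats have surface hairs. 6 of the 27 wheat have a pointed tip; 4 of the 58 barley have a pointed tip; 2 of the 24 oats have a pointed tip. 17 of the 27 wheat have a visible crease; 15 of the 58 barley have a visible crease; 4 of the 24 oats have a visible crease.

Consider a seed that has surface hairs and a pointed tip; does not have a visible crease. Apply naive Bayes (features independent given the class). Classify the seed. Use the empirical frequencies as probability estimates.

wheat

wheat: (27/109) × (15/27) × (6/27) × (10/27) ≈ 0.0113263
barley: (58/109) × (8/58) × (4/58) × (43/58) ≈ 0.00375263
oats: (24/109) × (6/24) × (2/24) × (20/24) ≈ 0.00382263
Highest score → wheat.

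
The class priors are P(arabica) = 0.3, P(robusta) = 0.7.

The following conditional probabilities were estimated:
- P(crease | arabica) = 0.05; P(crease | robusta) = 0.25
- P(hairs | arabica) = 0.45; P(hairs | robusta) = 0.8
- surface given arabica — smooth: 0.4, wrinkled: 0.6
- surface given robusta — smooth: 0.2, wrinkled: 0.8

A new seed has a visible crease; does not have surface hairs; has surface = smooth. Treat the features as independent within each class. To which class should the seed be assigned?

robusta

arabica: 0.3 × 0.05 × (1−0.45) × 0.4 = 0.0033
robusta: 0.7 × 0.25 × (1−0.8) × 0.2 = 0.007
Highest score → robusta.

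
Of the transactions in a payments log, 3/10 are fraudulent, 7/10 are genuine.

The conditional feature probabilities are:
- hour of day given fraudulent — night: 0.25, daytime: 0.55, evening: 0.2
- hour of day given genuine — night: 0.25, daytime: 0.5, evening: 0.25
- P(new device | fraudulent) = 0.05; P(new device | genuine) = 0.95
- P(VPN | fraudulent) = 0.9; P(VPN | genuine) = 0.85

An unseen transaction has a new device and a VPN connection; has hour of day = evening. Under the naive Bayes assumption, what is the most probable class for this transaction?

genuine

fraudulent: 0.3 × 0.2 × 0.05 × 0.9 = 0.0027
genuine: 0.7 × 0.25 × 0.95 × 0.85 = 0.1413125
Highest score → genuine.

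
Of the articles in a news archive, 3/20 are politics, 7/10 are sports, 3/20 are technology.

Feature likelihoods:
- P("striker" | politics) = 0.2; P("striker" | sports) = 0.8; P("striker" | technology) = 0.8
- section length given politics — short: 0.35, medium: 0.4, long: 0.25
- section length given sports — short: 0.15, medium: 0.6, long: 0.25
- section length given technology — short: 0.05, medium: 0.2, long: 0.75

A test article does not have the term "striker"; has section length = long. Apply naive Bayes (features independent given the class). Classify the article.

sports

politics: 0.15 × (1−0.2) × 0.25 = 0.03
sports: 0.7 × (1−0.8) × 0.25 = 0.035
technology: 0.15 × (1−0.8) × 0.75 = 0.0225
Highest score → sports.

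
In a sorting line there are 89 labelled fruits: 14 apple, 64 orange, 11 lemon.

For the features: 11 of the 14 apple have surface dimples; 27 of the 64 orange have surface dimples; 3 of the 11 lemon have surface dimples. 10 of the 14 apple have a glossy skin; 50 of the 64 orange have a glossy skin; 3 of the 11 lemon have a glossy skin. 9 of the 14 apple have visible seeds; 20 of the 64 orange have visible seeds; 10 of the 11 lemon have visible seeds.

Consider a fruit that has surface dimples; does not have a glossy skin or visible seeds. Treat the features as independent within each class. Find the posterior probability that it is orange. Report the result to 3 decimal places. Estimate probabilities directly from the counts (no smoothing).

0.755

apple: (14/89) × (11/14) × (4/14) × (5/14) ≈ 0.0126118
orange: (64/89) × (27/64) × (14/64) × (44/64) ≈ 0.0456241
lemon: (11/89) × (3/11) × (8/11) × (1/11) ≈ 0.00222862
P(orange | x) = 0.0456241 / 0.06046452 ≈ 0.755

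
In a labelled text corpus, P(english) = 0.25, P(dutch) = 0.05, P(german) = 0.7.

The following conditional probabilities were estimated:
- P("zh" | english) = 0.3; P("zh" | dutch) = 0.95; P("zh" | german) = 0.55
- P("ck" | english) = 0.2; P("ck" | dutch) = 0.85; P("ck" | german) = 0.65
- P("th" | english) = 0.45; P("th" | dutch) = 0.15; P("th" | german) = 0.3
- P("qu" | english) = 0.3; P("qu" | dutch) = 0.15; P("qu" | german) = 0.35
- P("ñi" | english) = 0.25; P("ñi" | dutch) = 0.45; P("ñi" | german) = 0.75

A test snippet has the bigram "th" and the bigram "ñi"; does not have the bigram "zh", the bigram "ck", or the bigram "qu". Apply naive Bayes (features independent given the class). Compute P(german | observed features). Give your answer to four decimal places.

english: 0.25 × (1−0.3) × (1−0.2) × 0.45 × (1−0.3) × 0.25 = 0.011025
dutch: 0.05 × (1−0.95) × (1−0.85) × 0.15 × (1−0.15) × 0.45 = 0.000021515625
german: 0.7 × (1−0.55) × (1−0.65) × 0.3 × (1−0.35) × 0.75 = 0.0161240625
P(german | x) = 0.0161240625 / 0.027170578125 ≈ 0.5934

0.5934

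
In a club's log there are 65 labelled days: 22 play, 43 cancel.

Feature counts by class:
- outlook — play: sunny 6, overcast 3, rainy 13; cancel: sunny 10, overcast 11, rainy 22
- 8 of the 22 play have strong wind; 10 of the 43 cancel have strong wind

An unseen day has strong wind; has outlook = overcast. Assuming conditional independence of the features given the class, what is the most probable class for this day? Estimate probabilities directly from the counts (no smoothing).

cancel

play: (22/65) × (3/22) × (8/22) ≈ 0.0167832
cancel: (43/65) × (11/43) × (10/43) ≈ 0.039356
Highest score → cancel.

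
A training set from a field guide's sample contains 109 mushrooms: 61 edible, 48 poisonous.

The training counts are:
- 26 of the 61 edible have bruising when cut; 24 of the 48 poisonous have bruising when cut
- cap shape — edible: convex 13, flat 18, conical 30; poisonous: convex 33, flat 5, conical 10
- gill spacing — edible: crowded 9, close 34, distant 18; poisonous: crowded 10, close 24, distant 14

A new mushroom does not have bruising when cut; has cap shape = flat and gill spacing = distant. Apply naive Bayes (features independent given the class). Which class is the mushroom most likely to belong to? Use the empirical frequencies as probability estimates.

edible

edible: (61/109) × (35/61) × (18/61) × (18/61) ≈ 0.0279593
poisonous: (48/109) × (24/48) × (5/48) × (14/48) ≈ 0.0066896
Highest score → edible.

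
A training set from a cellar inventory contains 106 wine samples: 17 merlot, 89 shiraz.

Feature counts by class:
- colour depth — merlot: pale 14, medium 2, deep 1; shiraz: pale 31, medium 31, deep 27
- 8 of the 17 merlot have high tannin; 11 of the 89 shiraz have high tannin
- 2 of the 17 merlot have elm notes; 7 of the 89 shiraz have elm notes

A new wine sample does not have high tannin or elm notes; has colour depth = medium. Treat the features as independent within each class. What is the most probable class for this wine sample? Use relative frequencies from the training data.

shiraz

merlot: (17/106) × (2/17) × (9/17) × (15/17) ≈ 0.00881374
shiraz: (89/106) × (31/89) × (78/89) × (82/89) ≈ 0.236148
Highest score → shiraz.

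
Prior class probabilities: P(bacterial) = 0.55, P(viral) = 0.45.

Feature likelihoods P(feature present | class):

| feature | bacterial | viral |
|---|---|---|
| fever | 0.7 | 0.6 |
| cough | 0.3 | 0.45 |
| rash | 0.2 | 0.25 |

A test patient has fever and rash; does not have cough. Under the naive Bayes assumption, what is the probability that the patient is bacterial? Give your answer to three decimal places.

0.592

bacterial: 0.55 × 0.7 × (1−0.3) × 0.2 = 0.0539
viral: 0.45 × 0.6 × (1−0.45) × 0.25 = 0.037125
P(bacterial | x) = 0.0539 / 0.091025 ≈ 0.592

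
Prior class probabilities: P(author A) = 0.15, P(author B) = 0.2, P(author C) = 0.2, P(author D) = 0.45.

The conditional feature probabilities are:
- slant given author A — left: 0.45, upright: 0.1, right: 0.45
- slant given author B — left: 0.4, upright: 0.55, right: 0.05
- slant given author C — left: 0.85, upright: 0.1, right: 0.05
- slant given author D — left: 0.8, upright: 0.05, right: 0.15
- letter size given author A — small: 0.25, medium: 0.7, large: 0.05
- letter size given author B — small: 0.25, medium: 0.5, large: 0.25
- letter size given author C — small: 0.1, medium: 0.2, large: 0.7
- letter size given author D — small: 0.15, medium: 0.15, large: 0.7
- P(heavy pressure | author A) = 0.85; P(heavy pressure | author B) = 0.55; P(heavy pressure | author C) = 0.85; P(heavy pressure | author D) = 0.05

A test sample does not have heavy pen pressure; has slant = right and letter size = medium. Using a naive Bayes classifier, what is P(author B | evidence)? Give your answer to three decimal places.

author A: 0.15 × 0.45 × 0.7 × (1−0.85) = 0.0070875
author B: 0.2 × 0.05 × 0.5 × (1−0.55) = 0.00225
author C: 0.2 × 0.05 × 0.2 × (1−0.85) = 0.0003
author D: 0.45 × 0.15 × 0.15 × (1−0.05) = 0.00961875
P(author B | x) = 0.00225 / 0.01925625 ≈ 0.117

0.117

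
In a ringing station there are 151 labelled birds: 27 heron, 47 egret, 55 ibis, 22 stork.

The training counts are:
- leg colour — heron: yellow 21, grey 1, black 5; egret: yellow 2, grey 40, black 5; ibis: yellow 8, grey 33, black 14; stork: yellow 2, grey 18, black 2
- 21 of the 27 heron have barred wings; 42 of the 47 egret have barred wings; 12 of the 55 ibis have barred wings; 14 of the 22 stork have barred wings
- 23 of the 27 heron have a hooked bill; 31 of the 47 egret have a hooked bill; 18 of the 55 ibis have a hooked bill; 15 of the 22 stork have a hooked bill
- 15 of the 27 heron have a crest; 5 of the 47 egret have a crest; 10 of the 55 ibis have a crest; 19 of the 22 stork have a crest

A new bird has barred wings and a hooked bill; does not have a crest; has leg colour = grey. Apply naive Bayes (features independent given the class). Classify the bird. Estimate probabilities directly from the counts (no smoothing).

heron: (27/151) × (1/27) × (21/27) × (23/27) × (12/27) ≈ 0.00195011
egret: (47/151) × (40/47) × (42/47) × (31/47) × (42/47) ≈ 0.139524
ibis: (55/151) × (33/55) × (12/55) × (18/55) × (45/55) ≈ 0.0127678
stork: (22/151) × (18/22) × (14/22) × (15/22) × (3/22) ≈ 0.00705291
Highest score → egret.

egret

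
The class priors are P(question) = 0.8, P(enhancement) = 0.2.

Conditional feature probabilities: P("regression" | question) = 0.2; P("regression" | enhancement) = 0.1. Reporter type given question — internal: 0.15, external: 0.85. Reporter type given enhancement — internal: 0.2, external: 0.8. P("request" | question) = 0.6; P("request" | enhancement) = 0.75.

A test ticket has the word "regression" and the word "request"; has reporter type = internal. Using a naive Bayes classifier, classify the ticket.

question: 0.8 × 0.2 × 0.15 × 0.6 = 0.0144
enhancement: 0.2 × 0.1 × 0.2 × 0.75 = 0.003
Highest score → question.

question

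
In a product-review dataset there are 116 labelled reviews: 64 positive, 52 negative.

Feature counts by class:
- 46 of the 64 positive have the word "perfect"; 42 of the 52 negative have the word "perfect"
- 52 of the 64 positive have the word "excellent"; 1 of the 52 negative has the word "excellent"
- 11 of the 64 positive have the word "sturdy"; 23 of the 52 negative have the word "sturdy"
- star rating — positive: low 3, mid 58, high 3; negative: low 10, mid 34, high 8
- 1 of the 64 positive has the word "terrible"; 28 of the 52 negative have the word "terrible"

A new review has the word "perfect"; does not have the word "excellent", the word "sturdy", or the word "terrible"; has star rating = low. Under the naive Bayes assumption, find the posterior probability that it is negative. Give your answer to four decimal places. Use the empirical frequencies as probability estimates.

0.8609

positive: (64/116) × (46/64) × (12/64) × (53/64) × (3/64) × (63/64) ≈ 0.00284118
negative: (52/116) × (42/52) × (51/52) × (29/52) × (10/52) × (24/52) ≈ 0.0175775
P(negative | x) = 0.0175775 / 0.02041868 ≈ 0.8609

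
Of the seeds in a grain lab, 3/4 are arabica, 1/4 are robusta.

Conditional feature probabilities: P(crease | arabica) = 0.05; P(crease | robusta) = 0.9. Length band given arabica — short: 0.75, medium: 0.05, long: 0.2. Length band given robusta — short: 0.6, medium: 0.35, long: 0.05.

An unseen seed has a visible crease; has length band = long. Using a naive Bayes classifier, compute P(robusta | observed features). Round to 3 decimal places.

0.600

arabica: 0.75 × 0.05 × 0.2 = 0.0075
robusta: 0.25 × 0.9 × 0.05 = 0.01125
P(robusta | x) = 0.01125 / 0.01875 ≈ 0.600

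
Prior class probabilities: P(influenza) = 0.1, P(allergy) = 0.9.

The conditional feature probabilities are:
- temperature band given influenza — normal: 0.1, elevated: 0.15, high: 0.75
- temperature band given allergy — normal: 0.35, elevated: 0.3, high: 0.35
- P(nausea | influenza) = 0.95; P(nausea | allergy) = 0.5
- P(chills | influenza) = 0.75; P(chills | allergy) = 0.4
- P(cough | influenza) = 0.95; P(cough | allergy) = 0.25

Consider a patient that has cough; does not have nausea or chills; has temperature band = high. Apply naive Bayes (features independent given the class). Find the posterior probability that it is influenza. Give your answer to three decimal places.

0.036

influenza: 0.1 × 0.75 × (1−0.95) × (1−0.75) × 0.95 = 0.000890625
allergy: 0.9 × 0.35 × (1−0.5) × (1−0.4) × 0.25 = 0.023625
P(influenza | x) = 0.000890625 / 0.024515625 ≈ 0.036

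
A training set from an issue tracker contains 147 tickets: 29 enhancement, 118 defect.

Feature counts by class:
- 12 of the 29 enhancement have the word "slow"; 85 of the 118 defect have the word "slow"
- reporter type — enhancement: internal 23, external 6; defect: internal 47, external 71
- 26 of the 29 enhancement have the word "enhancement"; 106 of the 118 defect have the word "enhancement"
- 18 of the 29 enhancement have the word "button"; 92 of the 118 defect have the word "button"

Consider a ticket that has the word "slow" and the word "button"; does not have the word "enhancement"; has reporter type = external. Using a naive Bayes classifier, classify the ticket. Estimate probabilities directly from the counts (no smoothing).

enhancement: (29/147) × (12/29) × (6/29) × (3/29) × (18/29) ≈ 0.00108446
defect: (118/147) × (85/118) × (71/118) × (12/118) × (92/118) ≈ 0.0275856
Highest score → defect.

defect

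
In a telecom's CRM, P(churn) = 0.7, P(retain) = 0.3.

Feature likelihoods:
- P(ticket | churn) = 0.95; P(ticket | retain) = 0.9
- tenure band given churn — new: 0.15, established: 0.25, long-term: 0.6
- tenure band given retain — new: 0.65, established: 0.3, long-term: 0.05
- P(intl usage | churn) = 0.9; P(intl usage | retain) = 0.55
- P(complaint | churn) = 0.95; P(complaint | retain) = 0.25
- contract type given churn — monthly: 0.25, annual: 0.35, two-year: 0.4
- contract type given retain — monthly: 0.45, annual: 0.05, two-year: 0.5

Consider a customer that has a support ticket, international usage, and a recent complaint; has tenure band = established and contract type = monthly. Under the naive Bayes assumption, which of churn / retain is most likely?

churn: 0.7 × 0.95 × 0.25 × 0.9 × 0.95 × 0.25 = 0.0355359375
retain: 0.3 × 0.9 × 0.3 × 0.55 × 0.25 × 0.45 = 0.005011875
Highest score → churn.

churn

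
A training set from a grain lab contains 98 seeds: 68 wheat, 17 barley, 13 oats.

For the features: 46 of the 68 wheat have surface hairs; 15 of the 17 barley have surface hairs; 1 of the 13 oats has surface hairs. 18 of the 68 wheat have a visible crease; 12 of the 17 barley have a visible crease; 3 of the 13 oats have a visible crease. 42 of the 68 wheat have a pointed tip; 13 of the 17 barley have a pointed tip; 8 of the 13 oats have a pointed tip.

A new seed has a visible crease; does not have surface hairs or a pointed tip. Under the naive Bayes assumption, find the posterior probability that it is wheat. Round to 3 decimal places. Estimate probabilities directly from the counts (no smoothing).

0.614

wheat: (68/98) × (22/68) × (18/68) × (26/68) ≈ 0.0227209
barley: (17/98) × (2/17) × (12/17) × (4/17) ≈ 0.00338959
oats: (13/98) × (12/13) × (3/13) × (5/13) ≈ 0.0108683
P(wheat | x) = 0.0227209 / 0.03697879 ≈ 0.614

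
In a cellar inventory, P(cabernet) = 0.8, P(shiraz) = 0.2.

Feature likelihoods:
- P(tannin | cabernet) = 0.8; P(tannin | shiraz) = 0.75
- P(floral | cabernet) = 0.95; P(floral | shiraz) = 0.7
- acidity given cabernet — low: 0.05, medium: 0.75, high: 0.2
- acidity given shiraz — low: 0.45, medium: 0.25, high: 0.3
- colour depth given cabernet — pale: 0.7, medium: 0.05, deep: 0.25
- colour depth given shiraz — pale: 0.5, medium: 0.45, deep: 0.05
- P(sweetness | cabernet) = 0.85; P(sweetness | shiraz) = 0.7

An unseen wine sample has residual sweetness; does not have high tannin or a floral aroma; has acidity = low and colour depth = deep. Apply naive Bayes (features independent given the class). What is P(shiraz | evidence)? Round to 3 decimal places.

0.735

cabernet: 0.8 × (1−0.8) × (1−0.95) × 0.05 × 0.25 × 0.85 = 0.000085
shiraz: 0.2 × (1−0.75) × (1−0.7) × 0.45 × 0.05 × 0.7 = 0.00023625
P(shiraz | x) = 0.00023625 / 0.00032125 ≈ 0.735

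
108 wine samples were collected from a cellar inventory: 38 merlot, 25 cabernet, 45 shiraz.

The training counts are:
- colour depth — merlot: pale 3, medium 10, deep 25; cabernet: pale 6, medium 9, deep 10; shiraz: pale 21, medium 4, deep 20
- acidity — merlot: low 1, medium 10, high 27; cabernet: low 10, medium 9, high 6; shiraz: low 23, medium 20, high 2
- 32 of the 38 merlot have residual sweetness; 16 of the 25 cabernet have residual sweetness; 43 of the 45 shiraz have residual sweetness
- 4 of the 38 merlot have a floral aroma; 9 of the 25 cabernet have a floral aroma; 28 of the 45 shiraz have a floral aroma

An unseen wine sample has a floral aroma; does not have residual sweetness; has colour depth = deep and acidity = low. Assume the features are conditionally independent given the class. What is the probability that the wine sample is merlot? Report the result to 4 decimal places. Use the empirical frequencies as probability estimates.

0.0135

merlot: (38/108) × (25/38) × (1/38) × (6/38) × (4/38) ≈ 0.000101246
cabernet: (25/108) × (10/25) × (10/25) × (9/25) × (9/25) = 0.0048
shiraz: (45/108) × (20/45) × (23/45) × (2/45) × (28/45) ≈ 0.00261749
P(merlot | x) = 0.000101246 / 0.007518736 ≈ 0.0135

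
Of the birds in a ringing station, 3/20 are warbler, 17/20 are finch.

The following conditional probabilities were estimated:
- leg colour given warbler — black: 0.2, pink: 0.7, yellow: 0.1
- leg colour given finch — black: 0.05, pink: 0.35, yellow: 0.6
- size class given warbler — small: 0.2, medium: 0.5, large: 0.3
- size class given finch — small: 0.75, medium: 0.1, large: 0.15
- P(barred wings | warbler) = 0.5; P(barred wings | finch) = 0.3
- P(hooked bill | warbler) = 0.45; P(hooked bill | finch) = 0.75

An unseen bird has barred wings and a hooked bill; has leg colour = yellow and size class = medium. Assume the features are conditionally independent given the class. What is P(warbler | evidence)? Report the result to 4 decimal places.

warbler: 0.15 × 0.1 × 0.5 × 0.5 × 0.45 = 0.0016875
finch: 0.85 × 0.6 × 0.1 × 0.3 × 0.75 = 0.011475
P(warbler | x) = 0.0016875 / 0.0131625 ≈ 0.1282

0.1282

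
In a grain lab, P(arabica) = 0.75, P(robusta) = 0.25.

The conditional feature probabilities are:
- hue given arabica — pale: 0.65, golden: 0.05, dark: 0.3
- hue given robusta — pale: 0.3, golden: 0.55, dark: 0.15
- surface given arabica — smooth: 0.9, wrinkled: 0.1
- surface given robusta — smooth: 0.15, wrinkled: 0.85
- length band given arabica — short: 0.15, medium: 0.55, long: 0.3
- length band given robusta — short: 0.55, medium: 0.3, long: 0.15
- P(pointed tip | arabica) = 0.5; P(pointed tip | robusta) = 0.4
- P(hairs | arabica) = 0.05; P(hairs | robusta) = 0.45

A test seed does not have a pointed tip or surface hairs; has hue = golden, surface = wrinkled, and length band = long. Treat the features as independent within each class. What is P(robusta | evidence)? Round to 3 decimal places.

arabica: 0.75 × 0.05 × 0.1 × 0.3 × (1−0.5) × (1−0.05) = 0.000534375
robusta: 0.25 × 0.55 × 0.85 × 0.15 × (1−0.4) × (1−0.45) = 0.0057853125
P(robusta | x) = 0.0057853125 / 0.0063196875 ≈ 0.915

0.915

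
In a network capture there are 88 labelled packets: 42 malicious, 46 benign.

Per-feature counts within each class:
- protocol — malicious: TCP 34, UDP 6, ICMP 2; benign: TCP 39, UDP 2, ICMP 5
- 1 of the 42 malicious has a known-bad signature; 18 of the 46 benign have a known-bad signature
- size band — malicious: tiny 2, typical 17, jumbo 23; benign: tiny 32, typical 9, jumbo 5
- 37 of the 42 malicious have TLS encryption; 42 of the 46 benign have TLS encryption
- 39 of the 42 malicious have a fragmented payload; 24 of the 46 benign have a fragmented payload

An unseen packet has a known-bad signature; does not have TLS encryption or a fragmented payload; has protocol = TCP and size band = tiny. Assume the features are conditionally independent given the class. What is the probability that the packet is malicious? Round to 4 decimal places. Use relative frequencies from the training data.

0.0007

malicious: (42/88) × (34/42) × (1/42) × (2/42) × (5/42) × (3/42) ≈ 0.00000372495
benign: (46/88) × (39/46) × (18/46) × (32/46) × (4/46) × (22/46) ≈ 0.00501713
P(malicious | x) = 0.00000372495 / 0.00502085495 ≈ 0.0007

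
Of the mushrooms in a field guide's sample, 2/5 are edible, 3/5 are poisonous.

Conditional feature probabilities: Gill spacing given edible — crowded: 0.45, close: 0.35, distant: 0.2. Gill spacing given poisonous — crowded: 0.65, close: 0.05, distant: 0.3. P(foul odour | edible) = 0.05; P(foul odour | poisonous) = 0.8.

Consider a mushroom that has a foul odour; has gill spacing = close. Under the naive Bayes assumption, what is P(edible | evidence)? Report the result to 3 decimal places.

edible: 0.4 × 0.35 × 0.05 = 0.007
poisonous: 0.6 × 0.05 × 0.8 = 0.024
P(edible | x) = 0.007 / 0.031 ≈ 0.226

0.226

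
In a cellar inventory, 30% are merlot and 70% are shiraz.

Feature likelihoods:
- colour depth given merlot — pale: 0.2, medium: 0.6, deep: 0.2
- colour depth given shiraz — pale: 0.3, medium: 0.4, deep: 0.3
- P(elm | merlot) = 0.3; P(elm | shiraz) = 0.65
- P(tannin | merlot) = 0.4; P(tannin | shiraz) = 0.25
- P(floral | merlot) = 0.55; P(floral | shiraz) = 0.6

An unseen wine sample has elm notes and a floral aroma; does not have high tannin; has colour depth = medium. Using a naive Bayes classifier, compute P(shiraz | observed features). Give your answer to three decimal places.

0.821

merlot: 0.3 × 0.6 × 0.3 × (1−0.4) × 0.55 = 0.01782
shiraz: 0.7 × 0.4 × 0.65 × (1−0.25) × 0.6 = 0.0819
P(shiraz | x) = 0.0819 / 0.09972 ≈ 0.821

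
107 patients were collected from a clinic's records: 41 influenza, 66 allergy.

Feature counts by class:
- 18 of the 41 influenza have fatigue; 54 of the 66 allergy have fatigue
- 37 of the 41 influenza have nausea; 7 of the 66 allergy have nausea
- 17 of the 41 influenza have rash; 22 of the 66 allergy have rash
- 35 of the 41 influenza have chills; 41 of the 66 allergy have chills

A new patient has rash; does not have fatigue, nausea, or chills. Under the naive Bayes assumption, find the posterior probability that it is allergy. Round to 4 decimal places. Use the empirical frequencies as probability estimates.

0.9087

influenza: (41/107) × (23/41) × (4/41) × (17/41) × (6/41) ≈ 0.00127248
allergy: (66/107) × (12/66) × (59/66) × (22/66) × (25/66) ≈ 0.0126584
P(allergy | x) = 0.0126584 / 0.01393088 ≈ 0.9087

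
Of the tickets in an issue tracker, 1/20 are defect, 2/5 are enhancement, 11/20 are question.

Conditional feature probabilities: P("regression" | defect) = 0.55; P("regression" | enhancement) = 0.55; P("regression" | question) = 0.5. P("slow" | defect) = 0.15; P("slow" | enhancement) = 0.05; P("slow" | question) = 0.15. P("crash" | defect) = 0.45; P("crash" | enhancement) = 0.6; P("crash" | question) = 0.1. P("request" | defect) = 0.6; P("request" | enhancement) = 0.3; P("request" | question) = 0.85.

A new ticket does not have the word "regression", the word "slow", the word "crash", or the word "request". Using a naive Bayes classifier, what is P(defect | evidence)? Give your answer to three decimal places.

defect: 0.05 × (1−0.55) × (1−0.15) × (1−0.45) × (1−0.6) = 0.0042075
enhancement: 0.4 × (1−0.55) × (1−0.05) × (1−0.6) × (1−0.3) = 0.04788
question: 0.55 × (1−0.5) × (1−0.15) × (1−0.1) × (1−0.85) = 0.03155625
P(defect | x) = 0.0042075 / 0.08364375 ≈ 0.050

0.050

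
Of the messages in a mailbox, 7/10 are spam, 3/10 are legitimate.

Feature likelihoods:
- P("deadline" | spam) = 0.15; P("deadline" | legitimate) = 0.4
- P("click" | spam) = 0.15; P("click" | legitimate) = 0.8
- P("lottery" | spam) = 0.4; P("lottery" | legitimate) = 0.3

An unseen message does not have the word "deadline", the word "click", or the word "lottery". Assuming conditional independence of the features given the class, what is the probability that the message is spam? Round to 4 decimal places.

spam: 0.7 × (1−0.15) × (1−0.15) × (1−0.4) = 0.30345
legitimate: 0.3 × (1−0.4) × (1−0.8) × (1−0.3) = 0.0252
P(spam | x) = 0.30345 / 0.32865 ≈ 0.9233

0.9233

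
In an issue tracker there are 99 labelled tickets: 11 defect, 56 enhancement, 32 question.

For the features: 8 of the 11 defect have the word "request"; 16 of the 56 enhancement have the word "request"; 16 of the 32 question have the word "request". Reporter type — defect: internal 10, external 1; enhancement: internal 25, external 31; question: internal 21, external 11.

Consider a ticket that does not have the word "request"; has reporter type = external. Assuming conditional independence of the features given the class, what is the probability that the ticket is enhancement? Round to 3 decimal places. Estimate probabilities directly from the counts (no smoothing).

defect: (11/99) × (3/11) × (1/11) ≈ 0.00275482
enhancement: (56/99) × (40/56) × (31/56) ≈ 0.223665
question: (32/99) × (16/32) × (11/32) ≈ 0.0555556
P(enhancement | x) = 0.223665 / 0.28197542 ≈ 0.793

0.793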